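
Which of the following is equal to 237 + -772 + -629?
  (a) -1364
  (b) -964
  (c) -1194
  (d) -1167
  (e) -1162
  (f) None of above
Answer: f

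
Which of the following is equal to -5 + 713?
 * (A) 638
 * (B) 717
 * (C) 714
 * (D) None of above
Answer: D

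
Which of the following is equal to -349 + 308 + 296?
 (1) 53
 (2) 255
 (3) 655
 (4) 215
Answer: 2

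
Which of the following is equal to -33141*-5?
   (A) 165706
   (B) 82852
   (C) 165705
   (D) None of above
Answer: C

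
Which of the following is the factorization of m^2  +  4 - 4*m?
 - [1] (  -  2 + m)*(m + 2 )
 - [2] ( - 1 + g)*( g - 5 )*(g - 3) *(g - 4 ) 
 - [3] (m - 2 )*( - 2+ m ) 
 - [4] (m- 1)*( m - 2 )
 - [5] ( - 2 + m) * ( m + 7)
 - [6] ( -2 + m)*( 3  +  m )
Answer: 3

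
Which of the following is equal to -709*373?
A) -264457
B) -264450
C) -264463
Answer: A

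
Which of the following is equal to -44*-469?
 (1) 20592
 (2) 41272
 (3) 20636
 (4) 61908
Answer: 3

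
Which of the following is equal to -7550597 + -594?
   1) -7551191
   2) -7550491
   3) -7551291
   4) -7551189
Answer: 1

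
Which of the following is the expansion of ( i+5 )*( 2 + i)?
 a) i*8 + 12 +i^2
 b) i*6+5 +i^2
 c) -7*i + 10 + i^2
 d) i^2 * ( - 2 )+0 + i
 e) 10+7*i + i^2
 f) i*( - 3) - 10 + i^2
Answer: e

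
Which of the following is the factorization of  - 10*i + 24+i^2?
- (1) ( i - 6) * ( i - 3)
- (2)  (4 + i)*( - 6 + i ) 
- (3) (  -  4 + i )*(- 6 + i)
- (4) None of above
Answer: 3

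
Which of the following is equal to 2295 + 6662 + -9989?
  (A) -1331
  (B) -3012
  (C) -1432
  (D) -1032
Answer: D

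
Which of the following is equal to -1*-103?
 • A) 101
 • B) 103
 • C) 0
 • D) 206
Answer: B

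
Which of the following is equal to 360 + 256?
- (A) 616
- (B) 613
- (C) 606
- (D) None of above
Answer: A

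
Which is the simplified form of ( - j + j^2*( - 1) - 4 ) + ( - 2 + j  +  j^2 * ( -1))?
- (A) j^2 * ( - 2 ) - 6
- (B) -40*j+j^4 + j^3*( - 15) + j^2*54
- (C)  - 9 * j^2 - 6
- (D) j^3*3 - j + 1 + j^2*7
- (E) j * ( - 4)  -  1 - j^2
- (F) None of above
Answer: A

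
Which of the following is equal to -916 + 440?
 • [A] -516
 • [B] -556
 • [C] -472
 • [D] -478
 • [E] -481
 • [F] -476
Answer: F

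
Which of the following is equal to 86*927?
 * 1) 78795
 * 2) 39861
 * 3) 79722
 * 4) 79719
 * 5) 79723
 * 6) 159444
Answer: 3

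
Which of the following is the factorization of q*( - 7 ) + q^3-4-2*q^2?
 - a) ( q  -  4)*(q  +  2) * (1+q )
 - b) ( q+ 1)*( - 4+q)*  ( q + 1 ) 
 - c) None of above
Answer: b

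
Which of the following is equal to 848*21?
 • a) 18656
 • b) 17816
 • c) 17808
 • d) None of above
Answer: c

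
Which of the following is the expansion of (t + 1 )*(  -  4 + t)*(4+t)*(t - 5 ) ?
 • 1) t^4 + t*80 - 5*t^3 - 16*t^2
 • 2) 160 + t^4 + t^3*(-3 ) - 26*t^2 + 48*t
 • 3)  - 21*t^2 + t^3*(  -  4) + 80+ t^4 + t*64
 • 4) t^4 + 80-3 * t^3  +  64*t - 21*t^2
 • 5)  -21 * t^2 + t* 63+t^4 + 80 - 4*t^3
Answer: 3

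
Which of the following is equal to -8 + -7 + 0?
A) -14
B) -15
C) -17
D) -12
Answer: B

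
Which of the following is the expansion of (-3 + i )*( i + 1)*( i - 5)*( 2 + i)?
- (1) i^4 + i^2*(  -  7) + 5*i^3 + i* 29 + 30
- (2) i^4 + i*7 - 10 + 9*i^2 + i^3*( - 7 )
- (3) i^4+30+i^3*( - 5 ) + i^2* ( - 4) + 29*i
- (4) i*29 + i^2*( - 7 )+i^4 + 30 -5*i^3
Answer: 4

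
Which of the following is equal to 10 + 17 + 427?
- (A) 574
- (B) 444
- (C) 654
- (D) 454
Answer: D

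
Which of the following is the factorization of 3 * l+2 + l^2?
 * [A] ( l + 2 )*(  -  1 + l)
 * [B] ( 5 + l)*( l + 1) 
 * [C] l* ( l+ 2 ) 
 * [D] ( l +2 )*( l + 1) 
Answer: D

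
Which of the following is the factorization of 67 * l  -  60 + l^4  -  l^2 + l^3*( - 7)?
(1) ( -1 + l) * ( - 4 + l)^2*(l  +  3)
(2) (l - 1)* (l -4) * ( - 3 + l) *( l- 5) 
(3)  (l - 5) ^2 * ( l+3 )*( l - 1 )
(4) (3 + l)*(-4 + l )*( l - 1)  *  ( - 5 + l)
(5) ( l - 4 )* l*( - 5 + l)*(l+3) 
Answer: 4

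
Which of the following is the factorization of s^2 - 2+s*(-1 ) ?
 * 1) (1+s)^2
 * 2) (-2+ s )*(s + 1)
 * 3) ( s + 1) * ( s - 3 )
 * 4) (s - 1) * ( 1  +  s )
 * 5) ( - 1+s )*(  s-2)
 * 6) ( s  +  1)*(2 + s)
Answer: 2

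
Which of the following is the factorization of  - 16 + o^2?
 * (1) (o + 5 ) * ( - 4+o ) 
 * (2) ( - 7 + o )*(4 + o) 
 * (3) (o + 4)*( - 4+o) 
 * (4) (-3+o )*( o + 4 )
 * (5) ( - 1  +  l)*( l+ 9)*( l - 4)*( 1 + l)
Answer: 3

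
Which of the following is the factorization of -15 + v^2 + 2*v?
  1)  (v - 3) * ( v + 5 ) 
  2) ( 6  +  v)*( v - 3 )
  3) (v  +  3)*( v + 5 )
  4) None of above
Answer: 1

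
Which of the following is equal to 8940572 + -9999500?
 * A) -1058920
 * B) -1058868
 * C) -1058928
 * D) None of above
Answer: C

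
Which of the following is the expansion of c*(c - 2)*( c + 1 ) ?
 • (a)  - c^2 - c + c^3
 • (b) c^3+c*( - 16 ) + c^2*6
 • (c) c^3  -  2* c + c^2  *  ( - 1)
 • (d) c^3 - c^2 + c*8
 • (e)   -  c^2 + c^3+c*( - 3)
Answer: c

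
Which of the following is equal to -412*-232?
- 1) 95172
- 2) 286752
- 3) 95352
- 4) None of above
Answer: 4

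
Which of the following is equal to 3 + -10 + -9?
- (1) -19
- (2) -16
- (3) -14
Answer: 2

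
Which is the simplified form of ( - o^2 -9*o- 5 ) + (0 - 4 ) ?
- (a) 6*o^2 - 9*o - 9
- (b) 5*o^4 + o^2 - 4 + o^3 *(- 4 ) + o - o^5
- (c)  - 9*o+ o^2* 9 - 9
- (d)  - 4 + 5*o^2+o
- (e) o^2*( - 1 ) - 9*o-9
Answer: e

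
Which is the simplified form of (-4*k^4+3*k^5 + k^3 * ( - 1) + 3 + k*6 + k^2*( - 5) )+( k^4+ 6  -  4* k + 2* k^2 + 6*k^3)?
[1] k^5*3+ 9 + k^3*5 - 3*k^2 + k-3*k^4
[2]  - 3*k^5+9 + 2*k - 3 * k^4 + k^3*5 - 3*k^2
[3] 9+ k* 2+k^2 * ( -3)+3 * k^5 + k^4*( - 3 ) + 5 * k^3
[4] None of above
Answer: 3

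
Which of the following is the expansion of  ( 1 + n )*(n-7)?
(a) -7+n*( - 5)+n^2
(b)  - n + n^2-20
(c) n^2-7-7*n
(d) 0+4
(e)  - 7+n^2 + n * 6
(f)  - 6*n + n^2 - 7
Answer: f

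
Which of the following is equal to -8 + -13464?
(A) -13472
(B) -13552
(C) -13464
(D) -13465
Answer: A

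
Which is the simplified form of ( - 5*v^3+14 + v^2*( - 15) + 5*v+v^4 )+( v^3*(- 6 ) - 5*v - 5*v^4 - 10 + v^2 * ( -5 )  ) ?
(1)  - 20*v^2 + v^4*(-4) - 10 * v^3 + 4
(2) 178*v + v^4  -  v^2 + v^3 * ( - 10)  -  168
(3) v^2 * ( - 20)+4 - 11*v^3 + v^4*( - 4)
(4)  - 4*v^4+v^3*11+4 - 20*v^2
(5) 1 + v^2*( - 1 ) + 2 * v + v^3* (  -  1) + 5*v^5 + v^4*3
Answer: 3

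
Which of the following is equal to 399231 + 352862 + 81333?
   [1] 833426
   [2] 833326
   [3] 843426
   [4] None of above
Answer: 1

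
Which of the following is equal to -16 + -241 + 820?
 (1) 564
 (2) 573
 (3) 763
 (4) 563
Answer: 4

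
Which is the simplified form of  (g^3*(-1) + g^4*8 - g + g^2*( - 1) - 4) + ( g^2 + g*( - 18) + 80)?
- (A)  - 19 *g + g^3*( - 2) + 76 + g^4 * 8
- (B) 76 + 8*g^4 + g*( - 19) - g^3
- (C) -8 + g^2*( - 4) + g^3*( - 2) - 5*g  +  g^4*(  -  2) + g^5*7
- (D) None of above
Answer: B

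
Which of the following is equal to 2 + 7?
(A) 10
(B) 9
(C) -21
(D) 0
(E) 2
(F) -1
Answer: B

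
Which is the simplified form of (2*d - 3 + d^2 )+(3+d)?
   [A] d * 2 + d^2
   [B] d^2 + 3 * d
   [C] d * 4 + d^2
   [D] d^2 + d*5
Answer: B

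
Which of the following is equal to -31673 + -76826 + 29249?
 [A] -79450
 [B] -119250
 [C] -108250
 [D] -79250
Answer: D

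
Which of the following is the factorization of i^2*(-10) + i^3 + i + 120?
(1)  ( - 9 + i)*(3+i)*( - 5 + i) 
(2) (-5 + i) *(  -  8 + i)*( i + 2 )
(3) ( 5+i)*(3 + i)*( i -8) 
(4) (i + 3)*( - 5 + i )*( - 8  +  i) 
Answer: 4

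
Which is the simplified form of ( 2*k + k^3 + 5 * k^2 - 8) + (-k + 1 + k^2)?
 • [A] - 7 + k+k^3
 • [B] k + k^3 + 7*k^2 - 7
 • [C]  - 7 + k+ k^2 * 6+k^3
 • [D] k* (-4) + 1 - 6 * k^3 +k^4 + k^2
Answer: C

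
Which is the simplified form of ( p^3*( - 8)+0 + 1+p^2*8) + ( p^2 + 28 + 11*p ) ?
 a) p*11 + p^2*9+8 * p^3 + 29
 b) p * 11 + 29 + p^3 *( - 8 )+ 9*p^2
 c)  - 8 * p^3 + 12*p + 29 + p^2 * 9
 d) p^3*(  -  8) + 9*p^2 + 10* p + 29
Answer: b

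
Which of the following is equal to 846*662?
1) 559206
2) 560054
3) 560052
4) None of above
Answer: 3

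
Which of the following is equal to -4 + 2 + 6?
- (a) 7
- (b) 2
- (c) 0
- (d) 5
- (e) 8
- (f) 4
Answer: f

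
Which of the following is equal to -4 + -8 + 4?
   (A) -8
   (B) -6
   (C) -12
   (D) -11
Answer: A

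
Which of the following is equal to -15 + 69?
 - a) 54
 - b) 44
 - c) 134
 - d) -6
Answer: a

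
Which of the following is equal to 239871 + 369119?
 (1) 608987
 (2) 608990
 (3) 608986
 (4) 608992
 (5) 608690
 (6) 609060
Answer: 2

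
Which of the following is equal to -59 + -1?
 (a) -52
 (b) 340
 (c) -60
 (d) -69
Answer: c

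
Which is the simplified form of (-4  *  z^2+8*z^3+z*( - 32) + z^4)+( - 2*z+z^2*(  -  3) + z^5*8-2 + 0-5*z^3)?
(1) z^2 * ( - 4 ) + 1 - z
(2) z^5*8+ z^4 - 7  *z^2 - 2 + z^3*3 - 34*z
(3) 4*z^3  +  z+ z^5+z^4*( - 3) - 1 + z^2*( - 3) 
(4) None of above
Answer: 2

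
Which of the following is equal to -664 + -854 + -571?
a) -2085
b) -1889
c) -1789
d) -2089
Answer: d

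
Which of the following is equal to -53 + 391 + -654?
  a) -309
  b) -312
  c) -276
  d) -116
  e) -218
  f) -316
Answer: f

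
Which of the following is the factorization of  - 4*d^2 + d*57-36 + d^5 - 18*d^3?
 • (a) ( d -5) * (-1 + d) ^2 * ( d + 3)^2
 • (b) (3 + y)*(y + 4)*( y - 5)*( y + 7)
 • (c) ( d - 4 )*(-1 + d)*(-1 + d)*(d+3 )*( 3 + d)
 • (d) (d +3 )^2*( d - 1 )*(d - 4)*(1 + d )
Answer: c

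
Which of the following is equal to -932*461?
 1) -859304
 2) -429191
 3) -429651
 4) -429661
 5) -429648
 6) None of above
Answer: 6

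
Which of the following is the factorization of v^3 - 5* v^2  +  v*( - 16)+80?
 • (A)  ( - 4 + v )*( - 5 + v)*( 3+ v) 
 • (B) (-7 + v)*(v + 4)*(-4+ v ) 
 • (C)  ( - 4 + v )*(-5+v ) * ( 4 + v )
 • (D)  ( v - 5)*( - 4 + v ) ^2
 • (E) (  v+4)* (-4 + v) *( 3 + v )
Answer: C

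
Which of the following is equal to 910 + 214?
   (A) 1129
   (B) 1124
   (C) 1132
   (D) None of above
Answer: B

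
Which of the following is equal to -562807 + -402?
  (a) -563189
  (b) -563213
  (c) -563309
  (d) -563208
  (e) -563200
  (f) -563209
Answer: f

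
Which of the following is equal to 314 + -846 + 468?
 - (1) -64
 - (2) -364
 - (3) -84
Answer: 1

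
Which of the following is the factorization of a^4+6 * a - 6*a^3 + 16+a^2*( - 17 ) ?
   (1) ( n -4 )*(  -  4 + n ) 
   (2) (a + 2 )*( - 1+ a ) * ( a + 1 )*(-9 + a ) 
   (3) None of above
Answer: 3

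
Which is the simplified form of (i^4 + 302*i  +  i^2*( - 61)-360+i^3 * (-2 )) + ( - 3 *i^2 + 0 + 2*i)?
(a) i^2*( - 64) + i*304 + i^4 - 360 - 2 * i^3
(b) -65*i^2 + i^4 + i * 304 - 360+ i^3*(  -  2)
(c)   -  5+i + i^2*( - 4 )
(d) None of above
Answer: a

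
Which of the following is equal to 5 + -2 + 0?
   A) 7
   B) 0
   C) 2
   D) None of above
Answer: D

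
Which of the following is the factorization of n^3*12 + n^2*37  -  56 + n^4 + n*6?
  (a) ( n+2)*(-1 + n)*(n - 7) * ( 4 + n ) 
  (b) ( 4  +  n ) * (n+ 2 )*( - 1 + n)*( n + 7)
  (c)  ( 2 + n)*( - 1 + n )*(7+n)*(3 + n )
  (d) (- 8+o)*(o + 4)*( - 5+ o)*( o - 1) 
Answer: b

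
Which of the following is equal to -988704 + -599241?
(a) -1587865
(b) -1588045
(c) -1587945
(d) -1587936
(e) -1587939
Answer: c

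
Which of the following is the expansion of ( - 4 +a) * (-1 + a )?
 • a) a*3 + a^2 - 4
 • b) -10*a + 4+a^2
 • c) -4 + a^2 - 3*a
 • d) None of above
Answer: d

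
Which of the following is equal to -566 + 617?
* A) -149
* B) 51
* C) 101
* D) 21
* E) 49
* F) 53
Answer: B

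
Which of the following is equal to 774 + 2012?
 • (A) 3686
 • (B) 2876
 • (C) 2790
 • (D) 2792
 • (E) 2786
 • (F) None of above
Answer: E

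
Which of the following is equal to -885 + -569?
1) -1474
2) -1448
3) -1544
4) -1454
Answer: 4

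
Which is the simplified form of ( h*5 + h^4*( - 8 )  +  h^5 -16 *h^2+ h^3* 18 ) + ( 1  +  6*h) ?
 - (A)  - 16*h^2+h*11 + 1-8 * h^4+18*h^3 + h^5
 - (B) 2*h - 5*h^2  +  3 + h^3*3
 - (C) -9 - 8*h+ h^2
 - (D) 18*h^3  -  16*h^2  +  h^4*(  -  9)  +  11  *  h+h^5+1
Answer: A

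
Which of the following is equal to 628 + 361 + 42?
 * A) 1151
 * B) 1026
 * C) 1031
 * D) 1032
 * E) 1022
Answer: C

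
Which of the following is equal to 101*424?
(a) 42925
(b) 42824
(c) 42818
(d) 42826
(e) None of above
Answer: b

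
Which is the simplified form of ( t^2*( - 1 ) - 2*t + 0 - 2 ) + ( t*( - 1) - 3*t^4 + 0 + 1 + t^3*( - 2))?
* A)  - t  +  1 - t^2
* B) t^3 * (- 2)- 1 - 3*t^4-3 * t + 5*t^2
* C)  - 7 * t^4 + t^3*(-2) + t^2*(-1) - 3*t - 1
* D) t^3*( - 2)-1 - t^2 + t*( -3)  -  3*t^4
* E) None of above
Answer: D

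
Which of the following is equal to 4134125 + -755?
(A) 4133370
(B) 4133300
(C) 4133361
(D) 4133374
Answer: A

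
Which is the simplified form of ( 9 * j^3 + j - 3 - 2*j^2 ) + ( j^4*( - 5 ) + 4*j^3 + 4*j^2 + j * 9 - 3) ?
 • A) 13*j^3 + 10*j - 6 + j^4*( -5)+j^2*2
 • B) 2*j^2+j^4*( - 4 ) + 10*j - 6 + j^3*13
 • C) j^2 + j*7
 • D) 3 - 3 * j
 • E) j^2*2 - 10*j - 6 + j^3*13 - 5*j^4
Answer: A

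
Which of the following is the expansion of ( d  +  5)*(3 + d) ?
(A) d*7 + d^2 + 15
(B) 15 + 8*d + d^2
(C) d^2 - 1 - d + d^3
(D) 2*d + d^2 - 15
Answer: B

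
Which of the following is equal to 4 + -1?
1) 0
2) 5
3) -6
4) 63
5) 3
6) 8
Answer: 5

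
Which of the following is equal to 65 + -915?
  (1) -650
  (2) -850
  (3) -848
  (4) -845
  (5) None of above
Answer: 2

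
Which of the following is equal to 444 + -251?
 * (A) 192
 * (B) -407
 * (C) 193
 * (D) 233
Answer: C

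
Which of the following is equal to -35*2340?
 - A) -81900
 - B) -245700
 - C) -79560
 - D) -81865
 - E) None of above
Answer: A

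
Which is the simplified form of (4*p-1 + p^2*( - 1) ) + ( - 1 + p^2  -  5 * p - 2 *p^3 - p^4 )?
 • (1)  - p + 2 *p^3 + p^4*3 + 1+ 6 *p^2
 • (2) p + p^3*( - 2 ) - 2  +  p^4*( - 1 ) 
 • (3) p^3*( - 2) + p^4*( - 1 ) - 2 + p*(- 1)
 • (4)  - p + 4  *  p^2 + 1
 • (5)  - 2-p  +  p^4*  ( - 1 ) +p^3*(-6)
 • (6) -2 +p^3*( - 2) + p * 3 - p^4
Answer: 3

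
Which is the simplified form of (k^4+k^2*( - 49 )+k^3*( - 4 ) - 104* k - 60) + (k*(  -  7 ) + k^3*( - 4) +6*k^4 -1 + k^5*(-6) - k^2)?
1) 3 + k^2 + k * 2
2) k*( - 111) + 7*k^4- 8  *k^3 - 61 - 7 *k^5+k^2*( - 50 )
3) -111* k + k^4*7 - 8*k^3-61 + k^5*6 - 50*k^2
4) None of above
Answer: 4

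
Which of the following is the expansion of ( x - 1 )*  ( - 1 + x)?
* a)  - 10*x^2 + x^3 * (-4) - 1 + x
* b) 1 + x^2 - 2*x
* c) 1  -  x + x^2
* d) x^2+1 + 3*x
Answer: b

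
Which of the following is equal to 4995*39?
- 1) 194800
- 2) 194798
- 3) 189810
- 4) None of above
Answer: 4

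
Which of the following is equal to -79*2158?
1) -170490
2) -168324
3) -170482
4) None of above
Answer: 3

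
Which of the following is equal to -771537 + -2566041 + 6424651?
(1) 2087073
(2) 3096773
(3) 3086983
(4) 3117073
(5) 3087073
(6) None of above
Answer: 5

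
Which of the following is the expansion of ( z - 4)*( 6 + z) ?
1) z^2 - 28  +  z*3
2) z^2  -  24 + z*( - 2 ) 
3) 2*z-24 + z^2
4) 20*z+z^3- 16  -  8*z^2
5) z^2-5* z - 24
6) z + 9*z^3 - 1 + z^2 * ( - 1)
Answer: 3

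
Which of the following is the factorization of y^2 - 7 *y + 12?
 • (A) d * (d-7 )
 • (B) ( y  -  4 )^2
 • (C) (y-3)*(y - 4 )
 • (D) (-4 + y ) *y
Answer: C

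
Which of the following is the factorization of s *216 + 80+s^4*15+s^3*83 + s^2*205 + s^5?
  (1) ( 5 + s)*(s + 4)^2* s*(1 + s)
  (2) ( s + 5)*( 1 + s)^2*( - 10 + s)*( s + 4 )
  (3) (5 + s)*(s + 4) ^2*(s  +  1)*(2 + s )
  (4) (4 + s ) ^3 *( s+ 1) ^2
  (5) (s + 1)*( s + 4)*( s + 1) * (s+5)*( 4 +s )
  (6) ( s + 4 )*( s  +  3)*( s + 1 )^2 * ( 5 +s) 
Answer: 5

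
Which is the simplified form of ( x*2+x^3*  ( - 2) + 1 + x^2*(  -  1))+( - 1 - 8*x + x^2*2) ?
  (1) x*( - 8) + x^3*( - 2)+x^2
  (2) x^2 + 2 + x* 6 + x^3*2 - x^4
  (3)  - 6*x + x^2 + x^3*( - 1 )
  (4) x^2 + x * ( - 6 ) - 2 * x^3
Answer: 4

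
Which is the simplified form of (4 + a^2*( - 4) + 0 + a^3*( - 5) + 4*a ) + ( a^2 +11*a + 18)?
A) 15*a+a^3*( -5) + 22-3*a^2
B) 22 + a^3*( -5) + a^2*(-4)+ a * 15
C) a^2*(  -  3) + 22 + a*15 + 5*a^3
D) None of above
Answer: A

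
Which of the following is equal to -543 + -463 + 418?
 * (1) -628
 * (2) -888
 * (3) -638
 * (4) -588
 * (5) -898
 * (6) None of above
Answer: 4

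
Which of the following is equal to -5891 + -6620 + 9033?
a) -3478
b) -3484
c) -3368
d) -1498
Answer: a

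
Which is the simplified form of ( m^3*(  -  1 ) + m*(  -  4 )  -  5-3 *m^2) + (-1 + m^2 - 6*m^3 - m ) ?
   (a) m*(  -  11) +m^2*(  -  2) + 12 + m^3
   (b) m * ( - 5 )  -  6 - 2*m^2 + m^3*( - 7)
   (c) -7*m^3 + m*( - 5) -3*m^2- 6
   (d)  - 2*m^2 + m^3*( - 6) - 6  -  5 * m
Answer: b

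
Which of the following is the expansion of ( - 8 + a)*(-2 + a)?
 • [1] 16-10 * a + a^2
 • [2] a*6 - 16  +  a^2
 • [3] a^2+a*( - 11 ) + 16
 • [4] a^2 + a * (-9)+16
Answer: 1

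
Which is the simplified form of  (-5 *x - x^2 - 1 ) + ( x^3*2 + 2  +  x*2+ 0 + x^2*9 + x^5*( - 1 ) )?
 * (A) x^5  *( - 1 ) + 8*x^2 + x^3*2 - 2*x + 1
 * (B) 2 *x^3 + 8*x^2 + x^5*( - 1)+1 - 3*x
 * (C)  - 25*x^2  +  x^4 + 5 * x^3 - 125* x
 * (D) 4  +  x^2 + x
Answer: B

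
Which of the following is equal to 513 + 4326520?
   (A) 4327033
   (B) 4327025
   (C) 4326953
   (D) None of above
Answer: A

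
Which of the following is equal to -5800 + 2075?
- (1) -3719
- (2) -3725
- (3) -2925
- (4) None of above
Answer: 2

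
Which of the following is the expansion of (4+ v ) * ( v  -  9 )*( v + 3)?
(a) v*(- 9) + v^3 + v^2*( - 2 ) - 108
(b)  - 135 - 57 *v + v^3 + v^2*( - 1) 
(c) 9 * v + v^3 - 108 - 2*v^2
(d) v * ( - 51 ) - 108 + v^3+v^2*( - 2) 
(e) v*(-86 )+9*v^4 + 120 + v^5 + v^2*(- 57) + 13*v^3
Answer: d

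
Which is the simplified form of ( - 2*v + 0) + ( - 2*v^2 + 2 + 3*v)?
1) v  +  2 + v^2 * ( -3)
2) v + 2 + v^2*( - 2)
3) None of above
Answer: 2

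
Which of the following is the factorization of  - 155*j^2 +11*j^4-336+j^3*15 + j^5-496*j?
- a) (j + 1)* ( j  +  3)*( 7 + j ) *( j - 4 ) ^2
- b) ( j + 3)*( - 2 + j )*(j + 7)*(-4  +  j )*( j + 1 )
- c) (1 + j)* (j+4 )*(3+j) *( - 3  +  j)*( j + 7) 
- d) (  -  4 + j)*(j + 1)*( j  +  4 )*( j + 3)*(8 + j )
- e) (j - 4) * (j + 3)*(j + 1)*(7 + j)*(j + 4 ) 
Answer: e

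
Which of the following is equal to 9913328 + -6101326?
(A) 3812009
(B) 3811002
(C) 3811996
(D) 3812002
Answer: D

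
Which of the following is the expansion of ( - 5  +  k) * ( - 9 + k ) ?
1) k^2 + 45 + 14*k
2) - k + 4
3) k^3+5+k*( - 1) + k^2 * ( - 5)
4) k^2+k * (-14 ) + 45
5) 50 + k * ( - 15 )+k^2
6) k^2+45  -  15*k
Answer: 4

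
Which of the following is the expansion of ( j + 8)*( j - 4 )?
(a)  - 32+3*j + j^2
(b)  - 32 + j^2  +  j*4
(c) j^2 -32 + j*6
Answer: b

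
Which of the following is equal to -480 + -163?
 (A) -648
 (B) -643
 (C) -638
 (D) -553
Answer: B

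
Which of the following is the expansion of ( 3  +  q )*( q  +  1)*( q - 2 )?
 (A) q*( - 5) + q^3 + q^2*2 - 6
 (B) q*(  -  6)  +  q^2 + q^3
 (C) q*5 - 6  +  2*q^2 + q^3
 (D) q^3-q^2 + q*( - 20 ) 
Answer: A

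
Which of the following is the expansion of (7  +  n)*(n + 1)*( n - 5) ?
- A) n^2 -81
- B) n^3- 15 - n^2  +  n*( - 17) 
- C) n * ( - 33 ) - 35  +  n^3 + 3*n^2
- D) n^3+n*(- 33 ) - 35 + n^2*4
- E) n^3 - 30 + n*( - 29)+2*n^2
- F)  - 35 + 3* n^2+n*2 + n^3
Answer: C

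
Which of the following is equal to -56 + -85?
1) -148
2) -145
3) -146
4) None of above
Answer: 4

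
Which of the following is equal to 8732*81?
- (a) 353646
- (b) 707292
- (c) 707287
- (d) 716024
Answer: b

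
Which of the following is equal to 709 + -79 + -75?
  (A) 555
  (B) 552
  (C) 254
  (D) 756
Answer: A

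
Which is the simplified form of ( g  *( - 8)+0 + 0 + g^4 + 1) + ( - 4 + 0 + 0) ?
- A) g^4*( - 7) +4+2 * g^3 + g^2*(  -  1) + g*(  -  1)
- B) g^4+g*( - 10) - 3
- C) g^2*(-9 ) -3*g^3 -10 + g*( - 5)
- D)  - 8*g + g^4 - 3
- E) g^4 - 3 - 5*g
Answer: D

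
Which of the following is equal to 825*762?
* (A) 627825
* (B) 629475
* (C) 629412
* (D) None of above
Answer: D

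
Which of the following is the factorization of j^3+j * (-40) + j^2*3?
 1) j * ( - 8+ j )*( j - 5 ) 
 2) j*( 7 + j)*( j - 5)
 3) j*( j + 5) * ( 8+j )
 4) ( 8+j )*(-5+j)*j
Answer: 4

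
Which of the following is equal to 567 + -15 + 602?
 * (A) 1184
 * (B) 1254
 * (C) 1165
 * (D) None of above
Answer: D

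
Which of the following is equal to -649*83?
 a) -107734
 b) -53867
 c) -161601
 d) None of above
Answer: b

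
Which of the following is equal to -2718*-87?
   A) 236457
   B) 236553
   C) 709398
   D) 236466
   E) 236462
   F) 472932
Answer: D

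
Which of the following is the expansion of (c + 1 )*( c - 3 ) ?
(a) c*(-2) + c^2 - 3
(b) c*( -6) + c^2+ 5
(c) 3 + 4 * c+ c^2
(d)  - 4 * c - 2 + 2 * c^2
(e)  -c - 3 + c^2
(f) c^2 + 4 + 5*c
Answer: a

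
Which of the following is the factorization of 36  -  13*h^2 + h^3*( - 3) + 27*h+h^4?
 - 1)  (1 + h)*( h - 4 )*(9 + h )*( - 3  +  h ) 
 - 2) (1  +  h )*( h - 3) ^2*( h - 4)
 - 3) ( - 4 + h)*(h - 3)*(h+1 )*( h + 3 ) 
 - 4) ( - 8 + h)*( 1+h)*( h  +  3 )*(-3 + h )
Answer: 3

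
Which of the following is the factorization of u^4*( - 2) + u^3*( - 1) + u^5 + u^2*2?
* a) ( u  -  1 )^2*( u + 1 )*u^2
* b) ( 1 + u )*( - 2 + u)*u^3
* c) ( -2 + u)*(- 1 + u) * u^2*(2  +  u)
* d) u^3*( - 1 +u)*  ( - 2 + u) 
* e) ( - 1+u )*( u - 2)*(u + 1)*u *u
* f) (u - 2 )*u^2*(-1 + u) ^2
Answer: e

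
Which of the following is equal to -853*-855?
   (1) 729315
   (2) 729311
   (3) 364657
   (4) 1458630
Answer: 1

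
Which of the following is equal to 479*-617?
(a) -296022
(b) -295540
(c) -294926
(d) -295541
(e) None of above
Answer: e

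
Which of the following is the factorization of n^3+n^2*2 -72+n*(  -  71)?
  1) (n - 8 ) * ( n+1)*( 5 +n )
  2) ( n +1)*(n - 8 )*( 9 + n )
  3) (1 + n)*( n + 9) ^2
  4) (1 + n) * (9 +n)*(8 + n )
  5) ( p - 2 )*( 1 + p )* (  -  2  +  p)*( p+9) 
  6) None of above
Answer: 2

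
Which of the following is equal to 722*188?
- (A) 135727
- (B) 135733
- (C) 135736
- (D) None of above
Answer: C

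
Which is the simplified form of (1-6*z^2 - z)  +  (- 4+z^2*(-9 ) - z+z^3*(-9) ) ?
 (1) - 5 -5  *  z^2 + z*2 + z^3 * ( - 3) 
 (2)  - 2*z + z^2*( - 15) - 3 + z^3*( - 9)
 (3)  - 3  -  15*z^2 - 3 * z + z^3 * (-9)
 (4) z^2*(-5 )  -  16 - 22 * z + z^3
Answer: 2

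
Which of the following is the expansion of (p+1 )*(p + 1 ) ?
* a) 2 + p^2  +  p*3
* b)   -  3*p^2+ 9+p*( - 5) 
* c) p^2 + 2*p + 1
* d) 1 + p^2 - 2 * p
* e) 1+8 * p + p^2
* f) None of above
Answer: c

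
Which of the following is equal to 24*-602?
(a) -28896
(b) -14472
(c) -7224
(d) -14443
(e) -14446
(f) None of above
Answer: f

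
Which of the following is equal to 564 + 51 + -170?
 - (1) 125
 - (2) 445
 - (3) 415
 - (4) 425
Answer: 2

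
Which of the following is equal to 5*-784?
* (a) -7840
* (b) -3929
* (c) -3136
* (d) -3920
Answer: d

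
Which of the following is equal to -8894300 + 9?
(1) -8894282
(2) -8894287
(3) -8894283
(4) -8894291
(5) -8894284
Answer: 4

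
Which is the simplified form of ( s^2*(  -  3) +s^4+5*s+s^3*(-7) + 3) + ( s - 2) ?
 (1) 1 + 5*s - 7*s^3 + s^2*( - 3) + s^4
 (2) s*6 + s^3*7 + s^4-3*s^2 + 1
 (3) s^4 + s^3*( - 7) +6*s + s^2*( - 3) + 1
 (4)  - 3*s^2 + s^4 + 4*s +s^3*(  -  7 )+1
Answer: 3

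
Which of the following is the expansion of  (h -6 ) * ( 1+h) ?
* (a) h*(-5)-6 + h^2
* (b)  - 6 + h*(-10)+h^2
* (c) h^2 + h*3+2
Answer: a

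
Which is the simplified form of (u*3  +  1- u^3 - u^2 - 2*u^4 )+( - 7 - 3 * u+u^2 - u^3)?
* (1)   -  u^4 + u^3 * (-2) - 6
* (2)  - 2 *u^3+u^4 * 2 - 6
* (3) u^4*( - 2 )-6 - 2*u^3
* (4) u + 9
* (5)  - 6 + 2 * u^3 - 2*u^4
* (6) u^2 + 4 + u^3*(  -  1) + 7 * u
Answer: 3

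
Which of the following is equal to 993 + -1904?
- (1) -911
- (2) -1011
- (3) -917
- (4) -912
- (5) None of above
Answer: 1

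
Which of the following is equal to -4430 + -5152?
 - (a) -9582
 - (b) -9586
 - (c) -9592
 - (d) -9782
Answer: a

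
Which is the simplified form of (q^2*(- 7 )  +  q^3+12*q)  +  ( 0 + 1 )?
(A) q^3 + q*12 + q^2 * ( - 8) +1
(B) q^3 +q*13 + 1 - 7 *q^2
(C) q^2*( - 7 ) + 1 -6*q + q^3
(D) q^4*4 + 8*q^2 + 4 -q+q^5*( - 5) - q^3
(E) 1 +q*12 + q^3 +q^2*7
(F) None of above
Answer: F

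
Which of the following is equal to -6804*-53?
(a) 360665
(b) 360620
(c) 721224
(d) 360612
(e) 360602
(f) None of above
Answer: d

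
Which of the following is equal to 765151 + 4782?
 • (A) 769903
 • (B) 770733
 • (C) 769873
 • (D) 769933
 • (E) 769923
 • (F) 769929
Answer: D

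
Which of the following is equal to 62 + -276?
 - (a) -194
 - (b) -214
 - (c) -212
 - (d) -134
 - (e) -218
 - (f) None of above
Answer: b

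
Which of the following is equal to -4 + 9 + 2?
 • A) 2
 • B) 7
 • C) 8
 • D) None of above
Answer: B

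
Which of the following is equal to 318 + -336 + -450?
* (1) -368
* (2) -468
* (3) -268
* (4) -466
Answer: 2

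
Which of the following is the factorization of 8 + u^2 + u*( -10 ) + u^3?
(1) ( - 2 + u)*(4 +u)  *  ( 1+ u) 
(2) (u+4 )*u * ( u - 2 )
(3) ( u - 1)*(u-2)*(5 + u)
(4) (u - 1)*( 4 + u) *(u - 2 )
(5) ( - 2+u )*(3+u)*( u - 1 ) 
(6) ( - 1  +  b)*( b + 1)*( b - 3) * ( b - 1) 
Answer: 4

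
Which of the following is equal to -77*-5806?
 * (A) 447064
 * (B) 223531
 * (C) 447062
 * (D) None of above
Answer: C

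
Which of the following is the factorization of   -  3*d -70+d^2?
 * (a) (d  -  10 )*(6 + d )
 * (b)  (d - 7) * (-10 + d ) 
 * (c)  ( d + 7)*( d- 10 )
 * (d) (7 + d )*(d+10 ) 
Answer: c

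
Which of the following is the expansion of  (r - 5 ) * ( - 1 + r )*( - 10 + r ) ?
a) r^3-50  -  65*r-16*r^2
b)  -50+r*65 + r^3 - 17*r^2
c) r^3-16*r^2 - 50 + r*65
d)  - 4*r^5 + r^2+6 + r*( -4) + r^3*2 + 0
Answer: c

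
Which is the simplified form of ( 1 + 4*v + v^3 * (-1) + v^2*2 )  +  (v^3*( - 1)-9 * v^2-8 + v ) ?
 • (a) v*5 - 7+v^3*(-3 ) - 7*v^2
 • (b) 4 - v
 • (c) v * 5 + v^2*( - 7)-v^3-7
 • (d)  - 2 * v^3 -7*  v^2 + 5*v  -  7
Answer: d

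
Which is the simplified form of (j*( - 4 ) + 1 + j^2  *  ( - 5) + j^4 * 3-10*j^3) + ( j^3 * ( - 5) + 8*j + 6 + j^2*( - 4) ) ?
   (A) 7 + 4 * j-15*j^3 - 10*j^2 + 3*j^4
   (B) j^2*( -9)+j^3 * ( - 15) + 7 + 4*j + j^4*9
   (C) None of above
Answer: C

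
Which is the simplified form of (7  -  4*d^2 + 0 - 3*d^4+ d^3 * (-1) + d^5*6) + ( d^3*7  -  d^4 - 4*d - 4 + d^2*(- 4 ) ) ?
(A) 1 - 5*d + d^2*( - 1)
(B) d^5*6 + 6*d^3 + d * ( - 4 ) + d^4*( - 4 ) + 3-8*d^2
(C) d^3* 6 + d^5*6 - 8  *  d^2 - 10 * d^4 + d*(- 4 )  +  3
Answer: B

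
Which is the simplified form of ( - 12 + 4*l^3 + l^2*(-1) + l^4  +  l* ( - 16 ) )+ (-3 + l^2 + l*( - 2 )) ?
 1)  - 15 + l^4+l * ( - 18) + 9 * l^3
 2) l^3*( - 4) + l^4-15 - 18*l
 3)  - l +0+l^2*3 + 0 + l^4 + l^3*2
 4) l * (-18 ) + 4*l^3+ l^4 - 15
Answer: 4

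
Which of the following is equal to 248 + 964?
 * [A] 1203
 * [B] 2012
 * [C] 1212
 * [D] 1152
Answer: C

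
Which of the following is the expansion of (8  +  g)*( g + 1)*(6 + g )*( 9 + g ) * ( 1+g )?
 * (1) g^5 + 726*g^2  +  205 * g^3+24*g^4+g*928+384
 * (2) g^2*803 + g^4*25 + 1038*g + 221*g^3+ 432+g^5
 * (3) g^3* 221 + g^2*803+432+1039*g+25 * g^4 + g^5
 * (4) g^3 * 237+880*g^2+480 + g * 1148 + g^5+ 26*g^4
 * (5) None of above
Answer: 2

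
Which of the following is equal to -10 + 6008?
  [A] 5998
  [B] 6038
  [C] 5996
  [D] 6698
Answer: A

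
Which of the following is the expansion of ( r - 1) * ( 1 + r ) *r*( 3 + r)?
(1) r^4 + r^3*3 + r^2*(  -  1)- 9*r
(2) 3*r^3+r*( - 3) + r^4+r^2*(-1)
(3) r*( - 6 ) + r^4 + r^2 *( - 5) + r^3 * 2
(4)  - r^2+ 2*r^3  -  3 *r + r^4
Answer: 2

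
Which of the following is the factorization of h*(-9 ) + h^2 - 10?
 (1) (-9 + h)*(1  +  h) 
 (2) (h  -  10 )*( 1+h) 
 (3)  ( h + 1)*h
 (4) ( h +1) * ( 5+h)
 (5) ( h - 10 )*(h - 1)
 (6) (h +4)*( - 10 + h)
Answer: 2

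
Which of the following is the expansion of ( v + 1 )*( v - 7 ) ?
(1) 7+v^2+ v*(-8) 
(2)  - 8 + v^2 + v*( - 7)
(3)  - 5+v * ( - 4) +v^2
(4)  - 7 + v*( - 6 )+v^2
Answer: 4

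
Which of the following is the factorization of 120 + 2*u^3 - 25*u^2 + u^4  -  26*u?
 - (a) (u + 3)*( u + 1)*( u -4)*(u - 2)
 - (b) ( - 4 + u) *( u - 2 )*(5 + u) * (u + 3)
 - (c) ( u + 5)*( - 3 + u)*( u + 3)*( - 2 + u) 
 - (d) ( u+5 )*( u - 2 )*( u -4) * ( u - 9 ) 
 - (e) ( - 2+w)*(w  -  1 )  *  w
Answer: b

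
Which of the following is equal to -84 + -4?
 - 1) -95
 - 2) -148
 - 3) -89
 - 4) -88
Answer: 4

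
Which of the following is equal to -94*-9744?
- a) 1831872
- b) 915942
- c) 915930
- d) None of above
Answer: d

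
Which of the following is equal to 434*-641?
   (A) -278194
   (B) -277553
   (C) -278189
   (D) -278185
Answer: A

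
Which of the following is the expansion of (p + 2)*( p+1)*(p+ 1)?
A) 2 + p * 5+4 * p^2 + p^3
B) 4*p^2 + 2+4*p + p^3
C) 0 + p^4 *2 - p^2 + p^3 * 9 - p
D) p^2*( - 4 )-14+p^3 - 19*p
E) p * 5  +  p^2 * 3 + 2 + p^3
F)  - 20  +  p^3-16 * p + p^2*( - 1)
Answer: A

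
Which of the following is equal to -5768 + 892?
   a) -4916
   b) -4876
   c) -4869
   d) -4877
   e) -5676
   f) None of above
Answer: b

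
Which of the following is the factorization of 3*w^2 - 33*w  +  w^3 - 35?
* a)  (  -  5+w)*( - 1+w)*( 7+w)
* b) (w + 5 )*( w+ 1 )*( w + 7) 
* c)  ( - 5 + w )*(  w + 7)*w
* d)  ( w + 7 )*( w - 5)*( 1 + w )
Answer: d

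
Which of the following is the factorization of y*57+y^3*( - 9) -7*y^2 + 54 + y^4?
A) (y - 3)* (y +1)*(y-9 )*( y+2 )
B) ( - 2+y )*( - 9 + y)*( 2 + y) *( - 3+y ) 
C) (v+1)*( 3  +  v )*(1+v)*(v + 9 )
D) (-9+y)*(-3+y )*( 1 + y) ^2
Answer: A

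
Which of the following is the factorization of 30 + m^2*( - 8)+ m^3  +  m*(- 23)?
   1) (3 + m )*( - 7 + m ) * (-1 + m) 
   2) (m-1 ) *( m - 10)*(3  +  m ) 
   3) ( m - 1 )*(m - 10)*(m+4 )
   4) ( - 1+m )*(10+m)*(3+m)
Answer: 2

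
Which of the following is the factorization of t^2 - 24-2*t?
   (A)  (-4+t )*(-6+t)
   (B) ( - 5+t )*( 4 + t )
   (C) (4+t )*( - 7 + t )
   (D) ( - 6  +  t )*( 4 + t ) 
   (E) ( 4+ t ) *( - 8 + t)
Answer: D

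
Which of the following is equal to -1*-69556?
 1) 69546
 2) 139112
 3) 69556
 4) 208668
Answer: 3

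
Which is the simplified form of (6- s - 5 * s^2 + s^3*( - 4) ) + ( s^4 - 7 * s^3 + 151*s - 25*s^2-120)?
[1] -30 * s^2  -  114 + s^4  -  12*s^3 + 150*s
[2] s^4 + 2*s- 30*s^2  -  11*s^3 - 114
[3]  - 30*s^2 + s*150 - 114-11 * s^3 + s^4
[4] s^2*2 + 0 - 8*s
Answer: 3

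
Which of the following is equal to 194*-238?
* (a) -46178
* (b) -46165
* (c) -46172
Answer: c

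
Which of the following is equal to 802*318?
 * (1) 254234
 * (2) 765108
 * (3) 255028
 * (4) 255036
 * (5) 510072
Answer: 4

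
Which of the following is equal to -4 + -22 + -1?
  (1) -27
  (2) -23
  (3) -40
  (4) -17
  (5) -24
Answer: 1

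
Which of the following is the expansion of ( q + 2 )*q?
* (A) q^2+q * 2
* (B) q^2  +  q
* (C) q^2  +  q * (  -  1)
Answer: A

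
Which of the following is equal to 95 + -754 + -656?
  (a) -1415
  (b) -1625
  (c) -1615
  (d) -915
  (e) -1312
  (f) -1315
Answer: f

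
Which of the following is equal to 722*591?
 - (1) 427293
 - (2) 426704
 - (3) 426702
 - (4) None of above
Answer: 3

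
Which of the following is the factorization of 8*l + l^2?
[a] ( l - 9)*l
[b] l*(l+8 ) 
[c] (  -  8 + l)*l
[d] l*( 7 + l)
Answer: b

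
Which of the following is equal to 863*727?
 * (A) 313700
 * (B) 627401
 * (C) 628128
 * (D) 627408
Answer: B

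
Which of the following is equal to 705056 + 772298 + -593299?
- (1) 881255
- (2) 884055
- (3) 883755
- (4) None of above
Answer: 2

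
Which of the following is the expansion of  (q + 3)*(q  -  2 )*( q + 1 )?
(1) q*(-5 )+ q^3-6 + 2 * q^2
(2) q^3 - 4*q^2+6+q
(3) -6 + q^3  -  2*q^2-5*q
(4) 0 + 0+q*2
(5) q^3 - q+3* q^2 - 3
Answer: 1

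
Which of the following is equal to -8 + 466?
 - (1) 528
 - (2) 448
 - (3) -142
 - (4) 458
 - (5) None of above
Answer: 4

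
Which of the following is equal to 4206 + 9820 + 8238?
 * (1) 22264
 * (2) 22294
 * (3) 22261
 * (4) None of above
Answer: 1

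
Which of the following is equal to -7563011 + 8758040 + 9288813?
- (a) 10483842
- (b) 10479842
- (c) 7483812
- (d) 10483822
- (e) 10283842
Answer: a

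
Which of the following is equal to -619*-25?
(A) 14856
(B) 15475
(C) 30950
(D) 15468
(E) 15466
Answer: B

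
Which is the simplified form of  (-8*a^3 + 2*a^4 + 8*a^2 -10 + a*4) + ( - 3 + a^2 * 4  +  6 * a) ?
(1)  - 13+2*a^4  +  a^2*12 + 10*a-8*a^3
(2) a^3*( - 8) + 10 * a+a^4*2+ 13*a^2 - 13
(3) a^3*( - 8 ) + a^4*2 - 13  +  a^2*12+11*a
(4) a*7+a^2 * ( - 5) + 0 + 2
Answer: 1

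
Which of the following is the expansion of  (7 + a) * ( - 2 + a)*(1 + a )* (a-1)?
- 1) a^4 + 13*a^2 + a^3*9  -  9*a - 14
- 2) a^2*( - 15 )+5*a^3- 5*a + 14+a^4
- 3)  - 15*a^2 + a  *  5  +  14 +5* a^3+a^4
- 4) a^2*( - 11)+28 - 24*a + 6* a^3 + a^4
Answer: 2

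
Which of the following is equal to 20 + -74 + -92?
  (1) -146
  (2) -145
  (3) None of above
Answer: 1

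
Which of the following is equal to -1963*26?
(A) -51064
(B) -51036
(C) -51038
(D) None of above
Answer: C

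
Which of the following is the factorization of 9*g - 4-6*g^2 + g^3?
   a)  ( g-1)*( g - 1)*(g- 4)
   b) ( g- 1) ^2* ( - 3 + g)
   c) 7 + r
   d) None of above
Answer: a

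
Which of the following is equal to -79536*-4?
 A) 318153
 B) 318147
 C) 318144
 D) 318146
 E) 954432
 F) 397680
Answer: C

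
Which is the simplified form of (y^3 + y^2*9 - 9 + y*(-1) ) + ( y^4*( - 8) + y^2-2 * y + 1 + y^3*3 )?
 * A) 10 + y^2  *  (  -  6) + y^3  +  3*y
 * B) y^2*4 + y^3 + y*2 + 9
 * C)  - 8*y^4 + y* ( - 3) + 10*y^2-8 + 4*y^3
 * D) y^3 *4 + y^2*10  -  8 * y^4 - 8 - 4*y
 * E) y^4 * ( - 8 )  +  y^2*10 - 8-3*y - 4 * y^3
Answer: C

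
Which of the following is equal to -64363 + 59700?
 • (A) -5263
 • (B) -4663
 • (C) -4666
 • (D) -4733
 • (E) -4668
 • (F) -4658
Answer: B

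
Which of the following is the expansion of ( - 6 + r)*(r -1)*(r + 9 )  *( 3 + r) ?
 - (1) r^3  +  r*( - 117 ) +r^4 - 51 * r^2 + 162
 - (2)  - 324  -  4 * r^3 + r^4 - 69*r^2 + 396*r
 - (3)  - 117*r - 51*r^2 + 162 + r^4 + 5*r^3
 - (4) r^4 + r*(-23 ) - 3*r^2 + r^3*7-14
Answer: 3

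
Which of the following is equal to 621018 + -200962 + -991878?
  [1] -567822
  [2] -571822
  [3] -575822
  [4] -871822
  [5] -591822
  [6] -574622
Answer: 2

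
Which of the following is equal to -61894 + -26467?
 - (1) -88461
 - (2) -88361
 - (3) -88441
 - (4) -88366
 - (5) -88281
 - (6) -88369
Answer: 2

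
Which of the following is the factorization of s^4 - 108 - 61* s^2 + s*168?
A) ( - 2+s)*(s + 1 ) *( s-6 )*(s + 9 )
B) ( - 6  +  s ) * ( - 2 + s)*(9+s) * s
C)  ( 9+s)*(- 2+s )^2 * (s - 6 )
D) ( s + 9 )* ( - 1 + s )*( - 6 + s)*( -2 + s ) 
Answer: D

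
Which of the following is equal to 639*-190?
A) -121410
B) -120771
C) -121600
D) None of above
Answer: A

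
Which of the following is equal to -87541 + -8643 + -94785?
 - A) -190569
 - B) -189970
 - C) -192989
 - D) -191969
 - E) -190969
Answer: E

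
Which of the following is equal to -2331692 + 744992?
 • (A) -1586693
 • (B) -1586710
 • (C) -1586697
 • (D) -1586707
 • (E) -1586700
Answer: E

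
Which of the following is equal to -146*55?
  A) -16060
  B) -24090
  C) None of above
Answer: C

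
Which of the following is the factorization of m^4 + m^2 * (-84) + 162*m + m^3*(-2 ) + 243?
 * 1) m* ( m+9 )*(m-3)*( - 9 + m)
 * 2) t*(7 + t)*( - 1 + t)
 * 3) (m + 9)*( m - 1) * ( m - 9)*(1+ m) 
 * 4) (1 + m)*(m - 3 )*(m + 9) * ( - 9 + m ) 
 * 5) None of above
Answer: 4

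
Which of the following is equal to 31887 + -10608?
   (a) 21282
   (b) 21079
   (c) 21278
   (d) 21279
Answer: d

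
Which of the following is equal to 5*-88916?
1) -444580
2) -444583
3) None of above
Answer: 1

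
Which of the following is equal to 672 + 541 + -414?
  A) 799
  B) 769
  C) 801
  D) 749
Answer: A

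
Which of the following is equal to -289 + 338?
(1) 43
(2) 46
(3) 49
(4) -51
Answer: 3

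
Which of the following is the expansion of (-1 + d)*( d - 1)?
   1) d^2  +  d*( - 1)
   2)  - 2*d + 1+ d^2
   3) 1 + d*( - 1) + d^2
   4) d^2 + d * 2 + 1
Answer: 2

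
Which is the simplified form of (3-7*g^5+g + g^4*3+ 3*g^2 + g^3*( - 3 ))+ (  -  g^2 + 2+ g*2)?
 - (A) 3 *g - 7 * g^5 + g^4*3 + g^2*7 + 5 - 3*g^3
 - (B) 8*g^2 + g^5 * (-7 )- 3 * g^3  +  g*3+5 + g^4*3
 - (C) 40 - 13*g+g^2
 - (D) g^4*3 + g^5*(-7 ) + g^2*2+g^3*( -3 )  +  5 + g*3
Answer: D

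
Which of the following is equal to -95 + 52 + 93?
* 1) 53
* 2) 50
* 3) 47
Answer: 2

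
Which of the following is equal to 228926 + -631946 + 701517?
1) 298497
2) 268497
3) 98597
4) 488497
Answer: 1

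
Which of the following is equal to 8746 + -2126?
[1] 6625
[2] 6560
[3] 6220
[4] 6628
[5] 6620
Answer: 5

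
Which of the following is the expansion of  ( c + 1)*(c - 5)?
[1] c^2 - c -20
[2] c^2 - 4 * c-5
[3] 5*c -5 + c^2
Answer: 2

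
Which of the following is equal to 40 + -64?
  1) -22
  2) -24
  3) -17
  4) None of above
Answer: 2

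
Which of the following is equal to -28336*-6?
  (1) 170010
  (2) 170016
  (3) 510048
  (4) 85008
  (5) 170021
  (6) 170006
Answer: 2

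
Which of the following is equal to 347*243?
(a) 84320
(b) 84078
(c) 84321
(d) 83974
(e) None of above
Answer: c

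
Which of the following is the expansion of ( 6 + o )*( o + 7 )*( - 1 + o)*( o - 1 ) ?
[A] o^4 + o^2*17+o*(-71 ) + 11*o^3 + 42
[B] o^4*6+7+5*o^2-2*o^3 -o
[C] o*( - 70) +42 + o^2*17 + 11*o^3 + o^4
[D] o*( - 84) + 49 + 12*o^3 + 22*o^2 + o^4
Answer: A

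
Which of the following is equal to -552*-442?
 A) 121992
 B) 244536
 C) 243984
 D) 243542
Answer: C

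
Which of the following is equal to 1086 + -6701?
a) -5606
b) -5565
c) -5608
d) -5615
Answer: d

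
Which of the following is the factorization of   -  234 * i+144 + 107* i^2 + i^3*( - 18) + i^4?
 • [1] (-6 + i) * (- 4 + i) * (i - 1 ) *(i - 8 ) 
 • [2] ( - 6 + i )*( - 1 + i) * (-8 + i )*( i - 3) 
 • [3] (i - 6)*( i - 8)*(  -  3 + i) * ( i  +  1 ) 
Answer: 2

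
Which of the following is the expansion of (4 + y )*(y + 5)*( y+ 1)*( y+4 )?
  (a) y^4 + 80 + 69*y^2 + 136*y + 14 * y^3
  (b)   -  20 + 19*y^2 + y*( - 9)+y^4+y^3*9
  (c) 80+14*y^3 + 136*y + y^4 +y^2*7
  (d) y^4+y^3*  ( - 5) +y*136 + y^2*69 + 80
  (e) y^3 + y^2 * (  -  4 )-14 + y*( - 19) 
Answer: a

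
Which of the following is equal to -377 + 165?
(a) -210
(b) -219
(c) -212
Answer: c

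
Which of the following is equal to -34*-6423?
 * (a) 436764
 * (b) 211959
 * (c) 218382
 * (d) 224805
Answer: c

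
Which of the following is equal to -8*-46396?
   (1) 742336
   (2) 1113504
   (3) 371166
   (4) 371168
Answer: 4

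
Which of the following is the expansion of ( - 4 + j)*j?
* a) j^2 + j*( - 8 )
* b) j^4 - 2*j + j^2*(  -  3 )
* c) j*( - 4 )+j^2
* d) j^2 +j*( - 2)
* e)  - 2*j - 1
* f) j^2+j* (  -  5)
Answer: c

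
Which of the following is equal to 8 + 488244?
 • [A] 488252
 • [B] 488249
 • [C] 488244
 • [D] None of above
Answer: A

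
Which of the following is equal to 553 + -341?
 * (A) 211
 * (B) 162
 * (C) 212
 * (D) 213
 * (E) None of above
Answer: C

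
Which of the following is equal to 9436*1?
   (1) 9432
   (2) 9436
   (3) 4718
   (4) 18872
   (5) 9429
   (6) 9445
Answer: 2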